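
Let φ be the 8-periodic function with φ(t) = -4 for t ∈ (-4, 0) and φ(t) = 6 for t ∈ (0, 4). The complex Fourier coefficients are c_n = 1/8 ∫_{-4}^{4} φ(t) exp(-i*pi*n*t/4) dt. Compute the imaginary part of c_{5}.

-2/pi

Since φ is real-valued, Im(c_{5}) = -1/8 ∫_{-4}^{4} φ(t) sin(5*pi*t/4) dt = -b_{5}/2.
Split the integral at the breakpoints.
Directly, an antiderivative of (-4) sin(5*pi*t/4) is 16*cos(5*pi*t/4)/(5*pi); evaluating from -4 to 0: ∫_{-4}^{0} (-4) sin(5*pi*t/4) dt = (16/(5*pi)) - (-16/(5*pi)) = 32/(5*pi).
Directly, an antiderivative of (6) sin(5*pi*t/4) is -24*cos(5*pi*t/4)/(5*pi); evaluating from 0 to 4: ∫_{0}^{4} (6) sin(5*pi*t/4) dt = (24/(5*pi)) - (-24/(5*pi)) = 48/(5*pi).
So ∫_{-4}^{4} φ(t) sin(5*pi*t/4) dt = 16/pi.
Hence Im(c_{5}) = (-1/8)·(16/pi) = -2/pi.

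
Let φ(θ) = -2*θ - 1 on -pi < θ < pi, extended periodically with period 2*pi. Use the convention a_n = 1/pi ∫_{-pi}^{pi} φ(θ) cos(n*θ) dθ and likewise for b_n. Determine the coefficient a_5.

a_5 = 1/pi ∫_{-pi}^{pi} φ(θ) cos(5*θ) dθ.
Integrating by parts (boundary term plus one more integral), an antiderivative of (-2*θ - 1) cos(5*θ) is -2*θ*sin(5*θ)/5 - sin(5*θ)/5 - 2*cos(5*θ)/25; evaluating from -pi to pi: ∫_{-pi}^{pi} (-2*θ - 1) cos(5*θ) dθ = (2/25) - (2/25) = 0.
Hence a_5 = (1/pi)·(0) = 0.

0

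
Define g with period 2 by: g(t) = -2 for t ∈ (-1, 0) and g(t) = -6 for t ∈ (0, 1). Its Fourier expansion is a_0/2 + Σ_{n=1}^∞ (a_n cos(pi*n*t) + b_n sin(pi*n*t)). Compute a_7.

0

a_7 = ∫_{-1}^{1} g(t) cos(7*pi*t) dt.
Split the integral at the breakpoints.
Directly, an antiderivative of (-2) cos(7*pi*t) is -2*sin(7*pi*t)/(7*pi); evaluating from -1 to 0: ∫_{-1}^{0} (-2) cos(7*pi*t) dt = (0) - (0) = 0.
Directly, an antiderivative of (-6) cos(7*pi*t) is -6*sin(7*pi*t)/(7*pi); evaluating from 0 to 1: ∫_{0}^{1} (-6) cos(7*pi*t) dt = (0) - (0) = 0.
Summing the pieces gives a_7 = 0.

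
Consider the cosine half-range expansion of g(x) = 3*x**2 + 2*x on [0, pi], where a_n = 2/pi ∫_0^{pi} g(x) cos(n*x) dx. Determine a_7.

4*(-3*pi - 2)/(49*pi)

a_7 = 2/pi ∫_0^{pi} (3*x**2 + 2*x) cos(7*x) dx.
Integrating by parts twice (tabular method), an antiderivative of (3*x**2 + 2*x) cos(7*x) is 3*x**2*sin(7*x)/7 + 2*x*sin(7*x)/7 + 6*x*cos(7*x)/49 - 6*sin(7*x)/343 + 2*cos(7*x)/49; evaluating from 0 to pi: ∫_{0}^{pi} (3*x**2 + 2*x) cos(7*x) dx = (-6*pi/49 - 2/49) - (2/49) = -6*pi/49 - 4/49.
Hence a_7 = (2/pi)·(-6*pi/49 - 4/49) = 4*(-3*pi - 2)/(49*pi).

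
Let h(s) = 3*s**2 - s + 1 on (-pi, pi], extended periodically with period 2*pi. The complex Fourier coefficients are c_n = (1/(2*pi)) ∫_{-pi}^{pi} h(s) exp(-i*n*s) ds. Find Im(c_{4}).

-1/4

Since h is real-valued, Im(c_{4}) = -(1/(2*pi)) ∫_{-pi}^{pi} h(s) sin(4*s) ds = -b_{4}/2.
Integrating by parts twice (tabular method), an antiderivative of (3*s**2 - s + 1) sin(4*s) is -3*s**2*cos(4*s)/4 + 3*s*sin(4*s)/8 + s*cos(4*s)/4 - sin(4*s)/16 - 5*cos(4*s)/32; evaluating from -pi to pi: ∫_{-pi}^{pi} (3*s**2 - s + 1) sin(4*s) ds = (-3*pi**2/4 - 5/32 + pi/4) - (-3*pi**2/4 - pi/4 - 5/32) = pi/2.
Hence Im(c_{4}) = (-1/(2*pi))·(pi/2) = -1/4.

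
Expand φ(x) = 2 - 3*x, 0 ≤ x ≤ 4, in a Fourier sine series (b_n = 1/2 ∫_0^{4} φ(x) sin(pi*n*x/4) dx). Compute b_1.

-16/pi

b_1 = 1/2 ∫_0^{4} (2 - 3*x) sin(pi*x/4) dx.
Integrating by parts (boundary term plus one more integral), an antiderivative of (2 - 3*x) sin(pi*x/4) is 12*x*cos(pi*x/4)/pi - 48*sin(pi*x/4)/pi**2 - 8*cos(pi*x/4)/pi; evaluating from 0 to 4: ∫_{0}^{4} (2 - 3*x) sin(pi*x/4) dx = (-40/pi) - (-8/pi) = -32/pi.
Hence b_1 = (1/2)·(-32/pi) = -16/pi.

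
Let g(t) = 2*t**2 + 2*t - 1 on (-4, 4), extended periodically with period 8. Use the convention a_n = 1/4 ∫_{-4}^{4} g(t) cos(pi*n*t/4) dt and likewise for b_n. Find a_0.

58/3

a_0 = 1/4 ∫_{-4}^{4} g(t) dt = 1/4 · (232/3) = 58/3.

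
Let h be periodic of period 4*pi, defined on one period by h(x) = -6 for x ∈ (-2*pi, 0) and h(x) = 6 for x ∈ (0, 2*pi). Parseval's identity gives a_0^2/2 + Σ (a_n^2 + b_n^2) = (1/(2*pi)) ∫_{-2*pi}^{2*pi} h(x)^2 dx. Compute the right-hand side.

72

(1/(2*pi)) ∫_{-2*pi}^{2*pi} h(x)^2 dx = (1/(2*pi)) · (144*pi) = 72.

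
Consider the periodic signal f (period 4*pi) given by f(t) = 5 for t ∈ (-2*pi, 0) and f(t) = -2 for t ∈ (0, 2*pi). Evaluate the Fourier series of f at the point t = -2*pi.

3/2

t = -2*pi differs from t = 2*pi by -1 full period(s), and the series is 4*pi-periodic.
At t = 2*pi the one-sided limits are f(2*pi^-) = -2 and f(2*pi^+) = 5.
By Dirichlet's theorem the series converges to their average, [(-2) + (5)]/2 = 3/2.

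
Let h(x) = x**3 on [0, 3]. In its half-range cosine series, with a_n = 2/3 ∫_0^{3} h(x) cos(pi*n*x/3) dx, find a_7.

a_7 = 2/3 ∫_0^{3} (x**3) cos(7*pi*x/3) dx.
Integrating by parts three times (tabular method), an antiderivative of (x**3) cos(7*pi*x/3) is 3*x**3*sin(7*pi*x/3)/(7*pi) + 27*x**2*cos(7*pi*x/3)/(49*pi**2) - 162*x*sin(7*pi*x/3)/(343*pi**3) - 486*cos(7*pi*x/3)/(2401*pi**4); evaluating from 0 to 3: ∫_{0}^{3} (x**3) cos(7*pi*x/3) dx = (243*(2 - 49*pi**2)/(2401*pi**4)) - (-486/(2401*pi**4)) = 243*(4 - 49*pi**2)/(2401*pi**4).
Hence a_7 = (2/3)·(243*(4 - 49*pi**2)/(2401*pi**4)) = 162*(4 - 49*pi**2)/(2401*pi**4).

162*(4 - 49*pi**2)/(2401*pi**4)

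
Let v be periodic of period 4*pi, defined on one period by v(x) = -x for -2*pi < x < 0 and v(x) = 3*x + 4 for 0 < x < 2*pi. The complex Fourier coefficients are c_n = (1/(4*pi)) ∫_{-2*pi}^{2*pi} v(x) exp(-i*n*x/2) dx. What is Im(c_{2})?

Since v is real-valued, Im(c_{2}) = -(1/(4*pi)) ∫_{-2*pi}^{2*pi} v(x) sin(x) dx = -b_{2}/2.
Split the integral at the breakpoints.
Integrating by parts (boundary term plus one more integral), an antiderivative of (-x) sin(x) is x*cos(x) - sin(x); evaluating from -2*pi to 0: ∫_{-2*pi}^{0} (-x) sin(x) dx = (0) - (-2*pi) = 2*pi.
Integrating by parts (boundary term plus one more integral), an antiderivative of (3*x + 4) sin(x) is -3*x*cos(x) + 3*sin(x) - 4*cos(x); evaluating from 0 to 2*pi: ∫_{0}^{2*pi} (3*x + 4) sin(x) dx = (-6*pi - 4) - (-4) = -6*pi.
So ∫_{-2*pi}^{2*pi} v(x) sin(x) dx = -4*pi.
Hence Im(c_{2}) = (-1/(4*pi))·(-4*pi) = 1.

1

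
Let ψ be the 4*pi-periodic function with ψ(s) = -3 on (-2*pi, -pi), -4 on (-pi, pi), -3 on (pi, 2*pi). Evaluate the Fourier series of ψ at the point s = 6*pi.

s = 6*pi differs from s = -2*pi by 2 full period(s), and the series is 4*pi-periodic.
ψ is continuous at s = -2*pi with value -3, so the series converges to -3 there.

-3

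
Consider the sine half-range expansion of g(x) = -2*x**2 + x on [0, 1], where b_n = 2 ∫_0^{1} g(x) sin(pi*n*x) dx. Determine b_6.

1/(3*pi)

b_6 = 2 ∫_0^{1} (-2*x**2 + x) sin(6*pi*x) dx.
Integrating by parts twice (tabular method), an antiderivative of (-2*x**2 + x) sin(6*pi*x) is x**2*cos(6*pi*x)/(3*pi) - x*sin(6*pi*x)/(9*pi**2) - x*cos(6*pi*x)/(6*pi) + sin(6*pi*x)/(36*pi**2) - cos(6*pi*x)/(54*pi**3); evaluating from 0 to 1: ∫_{0}^{1} (-2*x**2 + x) sin(6*pi*x) dx = ((-1 + 9*pi**2)/(54*pi**3)) - (-1/(54*pi**3)) = 1/(6*pi).
Hence b_6 = 2·(1/(6*pi)) = 1/(3*pi).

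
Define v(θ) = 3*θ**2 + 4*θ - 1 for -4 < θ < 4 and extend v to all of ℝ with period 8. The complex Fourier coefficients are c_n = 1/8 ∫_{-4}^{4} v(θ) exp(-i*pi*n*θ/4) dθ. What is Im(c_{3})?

Since v is real-valued, Im(c_{3}) = -1/8 ∫_{-4}^{4} v(θ) sin(3*pi*θ/4) dθ = -b_{3}/2.
Integrating by parts twice (tabular method), an antiderivative of (3*θ**2 + 4*θ - 1) sin(3*pi*θ/4) is -4*θ**2*cos(3*pi*θ/4)/pi + 32*θ*sin(3*pi*θ/4)/(3*pi**2) - 16*θ*cos(3*pi*θ/4)/(3*pi) + 64*sin(3*pi*θ/4)/(9*pi**2) + 4*cos(3*pi*θ/4)/(3*pi) + 128*cos(3*pi*θ/4)/(9*pi**3); evaluating from -4 to 4: ∫_{-4}^{4} (3*θ**2 + 4*θ - 1) sin(3*pi*θ/4) dθ = (-128/(9*pi**3) + 84/pi) - (4*(-32 + 93*pi**2)/(9*pi**3)) = 128/(3*pi).
Hence Im(c_{3}) = (-1/8)·(128/(3*pi)) = -16/(3*pi).

-16/(3*pi)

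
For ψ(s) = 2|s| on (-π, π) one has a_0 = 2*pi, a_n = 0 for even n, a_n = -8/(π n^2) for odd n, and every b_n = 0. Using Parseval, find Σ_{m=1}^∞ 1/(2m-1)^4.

pi**4/96

Parseval: a_0^2/2 + Σ a_n^2 = (1/π) ∫_{-π}^{π} ψ(s)^2 ds = 8*pi**2/3.
Subtract a_0^2/2 = 2*pi**2: Σ a_n^2 = 2*pi**2/3.
Only odd n contribute, with a_n^2 = 64/(π^2 n^4), so Σ_{m≥1} 1/(2m-1)^4 = π^2·(2*pi**2/3)/64 = pi**4/96.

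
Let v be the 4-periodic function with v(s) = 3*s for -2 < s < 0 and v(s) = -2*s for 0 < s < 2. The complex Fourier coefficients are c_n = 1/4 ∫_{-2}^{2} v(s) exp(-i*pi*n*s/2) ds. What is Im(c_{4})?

Since v is real-valued, Im(c_{4}) = -1/4 ∫_{-2}^{2} v(s) sin(2*pi*s) ds = -b_{4}/2.
Split the integral at the breakpoints.
Integrating by parts (boundary term plus one more integral), an antiderivative of (3*s) sin(2*pi*s) is -3*s*cos(2*pi*s)/(2*pi) + 3*sin(2*pi*s)/(4*pi**2); evaluating from -2 to 0: ∫_{-2}^{0} (3*s) sin(2*pi*s) ds = (0) - (3/pi) = -3/pi.
Integrating by parts (boundary term plus one more integral), an antiderivative of (-2*s) sin(2*pi*s) is s*cos(2*pi*s)/pi - sin(2*pi*s)/(2*pi**2); evaluating from 0 to 2: ∫_{0}^{2} (-2*s) sin(2*pi*s) ds = (2/pi) - (0) = 2/pi.
So ∫_{-2}^{2} v(s) sin(2*pi*s) ds = -1/pi.
Hence Im(c_{4}) = (-1/4)·(-1/pi) = 1/(4*pi).

1/(4*pi)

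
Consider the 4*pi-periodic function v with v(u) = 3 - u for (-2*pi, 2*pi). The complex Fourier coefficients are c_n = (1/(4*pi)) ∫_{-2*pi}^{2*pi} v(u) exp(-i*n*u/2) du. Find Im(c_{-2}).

Since v is real-valued, Im(c_{-2}) = -(1/(4*pi)) ∫_{-2*pi}^{2*pi} v(u) sin(-u) du = b_{2}/2.
Integrating by parts (boundary term plus one more integral), an antiderivative of (3 - u) sin(-u) is -u*cos(u) + sin(u) + 3*cos(u); evaluating from -2*pi to 2*pi: ∫_{-2*pi}^{2*pi} (3 - u) sin(-u) du = (3 - 2*pi) - (3 + 2*pi) = -4*pi.
Hence Im(c_{-2}) = (-1/(4*pi))·(-4*pi) = 1.

1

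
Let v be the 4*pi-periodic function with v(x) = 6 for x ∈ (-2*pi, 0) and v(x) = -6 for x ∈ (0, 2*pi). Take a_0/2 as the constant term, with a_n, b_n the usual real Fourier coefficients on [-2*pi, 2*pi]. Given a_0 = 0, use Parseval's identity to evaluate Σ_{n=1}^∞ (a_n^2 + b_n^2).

72

Parseval: a_0^2/2 + Σ_{n≥1} (a_n^2+b_n^2) = (1/(2*pi)) ∫_{-2*pi}^{2*pi} v(x)^2 dx = 72.
Subtract a_0^2/2 = 0: Σ (a_n^2+b_n^2) = 72.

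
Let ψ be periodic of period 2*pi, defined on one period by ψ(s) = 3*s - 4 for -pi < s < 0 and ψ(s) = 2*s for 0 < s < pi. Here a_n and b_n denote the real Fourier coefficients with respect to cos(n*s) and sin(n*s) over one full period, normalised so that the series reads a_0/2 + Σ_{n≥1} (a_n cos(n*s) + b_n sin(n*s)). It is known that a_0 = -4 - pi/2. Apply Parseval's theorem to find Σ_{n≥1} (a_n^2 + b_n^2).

Parseval: a_0^2/2 + Σ_{n≥1} (a_n^2+b_n^2) = 1/pi ∫_{-pi}^{pi} ψ(s)^2 ds = 16 + 12*pi + 13*pi**2/3.
Subtract a_0^2/2 = (pi + 8)**2/8: Σ (a_n^2+b_n^2) = 8 + 10*pi + 101*pi**2/24.

8 + 10*pi + 101*pi**2/24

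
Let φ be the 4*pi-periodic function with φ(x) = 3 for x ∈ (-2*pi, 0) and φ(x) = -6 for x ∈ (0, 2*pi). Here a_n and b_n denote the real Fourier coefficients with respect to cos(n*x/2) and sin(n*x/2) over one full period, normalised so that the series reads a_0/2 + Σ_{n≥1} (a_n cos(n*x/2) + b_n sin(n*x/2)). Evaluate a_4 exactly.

a_4 = (1/(2*pi)) ∫_{-2*pi}^{2*pi} φ(x) cos(2*x) dx.
Split the integral at the breakpoints.
Directly, an antiderivative of (3) cos(2*x) is 3*sin(2*x)/2; evaluating from -2*pi to 0: ∫_{-2*pi}^{0} (3) cos(2*x) dx = (0) - (0) = 0.
Directly, an antiderivative of (-6) cos(2*x) is -3*sin(2*x); evaluating from 0 to 2*pi: ∫_{0}^{2*pi} (-6) cos(2*x) dx = (0) - (0) = 0.
Summing the pieces and multiplying by (1/(2*pi)) gives a_4 = 0.

0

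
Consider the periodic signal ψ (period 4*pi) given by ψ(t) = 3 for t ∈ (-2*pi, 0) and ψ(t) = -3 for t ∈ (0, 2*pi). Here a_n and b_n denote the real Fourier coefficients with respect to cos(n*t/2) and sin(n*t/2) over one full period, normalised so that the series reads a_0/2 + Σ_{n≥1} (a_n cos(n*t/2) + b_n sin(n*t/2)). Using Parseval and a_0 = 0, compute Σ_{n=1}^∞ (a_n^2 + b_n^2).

18

Parseval: a_0^2/2 + Σ_{n≥1} (a_n^2+b_n^2) = (1/(2*pi)) ∫_{-2*pi}^{2*pi} ψ(t)^2 dt = 18.
Subtract a_0^2/2 = 0: Σ (a_n^2+b_n^2) = 18.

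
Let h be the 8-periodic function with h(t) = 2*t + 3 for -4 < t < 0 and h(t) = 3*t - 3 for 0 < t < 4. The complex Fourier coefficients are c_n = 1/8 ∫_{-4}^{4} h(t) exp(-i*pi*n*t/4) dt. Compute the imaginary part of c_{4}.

5/(2*pi)

Since h is real-valued, Im(c_{4}) = -1/8 ∫_{-4}^{4} h(t) sin(pi*t) dt = -b_{4}/2.
Split the integral at the breakpoints.
Integrating by parts (boundary term plus one more integral), an antiderivative of (2*t + 3) sin(pi*t) is -2*t*cos(pi*t)/pi + 2*sin(pi*t)/pi**2 - 3*cos(pi*t)/pi; evaluating from -4 to 0: ∫_{-4}^{0} (2*t + 3) sin(pi*t) dt = (-3/pi) - (5/pi) = -8/pi.
Integrating by parts (boundary term plus one more integral), an antiderivative of (3*t - 3) sin(pi*t) is -3*t*cos(pi*t)/pi + 3*sin(pi*t)/pi**2 + 3*cos(pi*t)/pi; evaluating from 0 to 4: ∫_{0}^{4} (3*t - 3) sin(pi*t) dt = (-9/pi) - (3/pi) = -12/pi.
So ∫_{-4}^{4} h(t) sin(pi*t) dt = -20/pi.
Hence Im(c_{4}) = (-1/8)·(-20/pi) = 5/(2*pi).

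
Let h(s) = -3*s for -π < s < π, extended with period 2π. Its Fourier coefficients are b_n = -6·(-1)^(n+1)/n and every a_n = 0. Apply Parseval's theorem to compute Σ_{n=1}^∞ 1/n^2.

Parseval: Σ b_n^2 = (1/π) ∫_{-π}^{π} h(s)^2 ds = 6*pi**2.
Σ b_n^2 = Σ 36/n^2, so Σ 1/n^2 = (6*pi**2)/36 = pi**2/6.

pi**2/6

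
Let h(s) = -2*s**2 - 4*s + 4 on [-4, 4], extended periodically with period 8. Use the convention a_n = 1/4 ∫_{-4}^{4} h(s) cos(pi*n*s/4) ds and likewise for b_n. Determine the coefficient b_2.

b_2 = 1/4 ∫_{-4}^{4} h(s) sin(pi*s/2) ds.
Integrating by parts twice (tabular method), an antiderivative of (-2*s**2 - 4*s + 4) sin(pi*s/2) is 4*s**2*cos(pi*s/2)/pi - 16*s*sin(pi*s/2)/pi**2 + 8*s*cos(pi*s/2)/pi - 16*sin(pi*s/2)/pi**2 - 8*cos(pi*s/2)/pi - 32*cos(pi*s/2)/pi**3; evaluating from -4 to 4: ∫_{-4}^{4} (-2*s**2 - 4*s + 4) sin(pi*s/2) ds = (-32/pi**3 + 88/pi) - (-32/pi**3 + 24/pi) = 64/pi.
Hence b_2 = (1/4)·(64/pi) = 16/pi.

16/pi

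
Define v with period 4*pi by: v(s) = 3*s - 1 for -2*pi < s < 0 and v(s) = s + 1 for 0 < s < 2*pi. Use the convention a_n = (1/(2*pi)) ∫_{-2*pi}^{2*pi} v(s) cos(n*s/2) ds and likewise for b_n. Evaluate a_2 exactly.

a_2 = (1/(2*pi)) ∫_{-2*pi}^{2*pi} v(s) cos(s) ds.
Split the integral at the breakpoints.
Integrating by parts (boundary term plus one more integral), an antiderivative of (3*s - 1) cos(s) is 3*s*sin(s) - sin(s) + 3*cos(s); evaluating from -2*pi to 0: ∫_{-2*pi}^{0} (3*s - 1) cos(s) ds = (3) - (3) = 0.
Integrating by parts (boundary term plus one more integral), an antiderivative of (s + 1) cos(s) is s*sin(s) + sin(s) + cos(s); evaluating from 0 to 2*pi: ∫_{0}^{2*pi} (s + 1) cos(s) ds = (1) - (1) = 0.
Summing the pieces and multiplying by (1/(2*pi)) gives a_2 = 0.

0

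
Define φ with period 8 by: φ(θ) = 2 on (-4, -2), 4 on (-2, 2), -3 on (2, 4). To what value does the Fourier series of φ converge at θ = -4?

At θ = -4 the one-sided limits are φ(-4^-) = -3 and φ(-4^+) = 2.
By Dirichlet's theorem the series converges to their average, [(-3) + (2)]/2 = -1/2.

-1/2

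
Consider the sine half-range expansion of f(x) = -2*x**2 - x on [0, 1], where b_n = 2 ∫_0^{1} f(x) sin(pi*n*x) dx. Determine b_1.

-6/pi + 16/pi**3

b_1 = 2 ∫_0^{1} (-2*x**2 - x) sin(pi*x) dx.
Integrating by parts twice (tabular method), an antiderivative of (-2*x**2 - x) sin(pi*x) is 2*x**2*cos(pi*x)/pi - 4*x*sin(pi*x)/pi**2 + x*cos(pi*x)/pi - sin(pi*x)/pi**2 - 4*cos(pi*x)/pi**3; evaluating from 0 to 1: ∫_{0}^{1} (-2*x**2 - x) sin(pi*x) dx = (-3/pi + 4/pi**3) - (-4/pi**3) = -3/pi + 8/pi**3.
Hence b_1 = 2·(-3/pi + 8/pi**3) = -6/pi + 16/pi**3.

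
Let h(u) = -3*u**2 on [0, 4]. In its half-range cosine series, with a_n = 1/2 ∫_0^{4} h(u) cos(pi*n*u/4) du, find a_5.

192/(25*pi**2)

a_5 = 1/2 ∫_0^{4} (-3*u**2) cos(5*pi*u/4) du.
Integrating by parts twice (tabular method), an antiderivative of (-3*u**2) cos(5*pi*u/4) is -12*u**2*sin(5*pi*u/4)/(5*pi) - 96*u*cos(5*pi*u/4)/(25*pi**2) + 384*sin(5*pi*u/4)/(125*pi**3); evaluating from 0 to 4: ∫_{0}^{4} (-3*u**2) cos(5*pi*u/4) du = (384/(25*pi**2)) - (0) = 384/(25*pi**2).
Hence a_5 = (1/2)·(384/(25*pi**2)) = 192/(25*pi**2).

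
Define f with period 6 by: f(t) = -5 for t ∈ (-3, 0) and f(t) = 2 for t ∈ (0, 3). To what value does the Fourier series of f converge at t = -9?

t = -9 differs from t = 3 by -2 full period(s), and the series is 6-periodic.
At t = 3 the one-sided limits are f(3^-) = 2 and f(3^+) = -5.
By Dirichlet's theorem the series converges to their average, [(2) + (-5)]/2 = -3/2.

-3/2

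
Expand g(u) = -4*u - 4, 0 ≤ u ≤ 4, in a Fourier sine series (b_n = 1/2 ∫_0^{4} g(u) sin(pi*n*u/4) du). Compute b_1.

b_1 = 1/2 ∫_0^{4} (-4*u - 4) sin(pi*u/4) du.
Integrating by parts (boundary term plus one more integral), an antiderivative of (-4*u - 4) sin(pi*u/4) is 16*u*cos(pi*u/4)/pi - 64*sin(pi*u/4)/pi**2 + 16*cos(pi*u/4)/pi; evaluating from 0 to 4: ∫_{0}^{4} (-4*u - 4) sin(pi*u/4) du = (-80/pi) - (16/pi) = -96/pi.
Hence b_1 = (1/2)·(-96/pi) = -48/pi.

-48/pi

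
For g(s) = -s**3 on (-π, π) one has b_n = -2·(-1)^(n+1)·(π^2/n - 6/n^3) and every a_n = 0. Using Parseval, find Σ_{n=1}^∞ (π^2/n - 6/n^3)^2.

Parseval: Σ b_n^2 = (1/π) ∫_{-π}^{π} g(s)^2 ds = 2*pi**6/7.
b_n^2 = 4·(π^2/n - 6/n^3)^2, so the sum equals (2*pi**6/7)/4 = pi**6/14.

pi**6/14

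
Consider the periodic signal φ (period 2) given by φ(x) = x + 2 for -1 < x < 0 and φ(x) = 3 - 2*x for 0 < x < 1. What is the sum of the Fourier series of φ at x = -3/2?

x = -3/2 differs from x = 1/2 by -1 full period(s), and the series is 2-periodic.
φ is continuous at x = 1/2 with value 2, so the series converges to 2 there.

2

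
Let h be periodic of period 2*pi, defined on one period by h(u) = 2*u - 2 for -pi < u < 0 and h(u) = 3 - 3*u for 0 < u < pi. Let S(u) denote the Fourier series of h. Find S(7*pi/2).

-pi - 2

u = 7*pi/2 differs from u = -pi/2 by 2 full period(s), and the series is 2*pi-periodic.
h is continuous at u = -pi/2 with value -pi - 2, so the series converges to -pi - 2 there.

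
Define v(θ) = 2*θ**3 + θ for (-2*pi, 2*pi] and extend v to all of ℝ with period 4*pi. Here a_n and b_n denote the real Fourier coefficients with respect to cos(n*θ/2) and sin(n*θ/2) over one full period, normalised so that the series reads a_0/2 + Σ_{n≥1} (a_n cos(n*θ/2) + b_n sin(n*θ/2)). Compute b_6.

2/9 - 16*pi**2/3

b_6 = (1/(2*pi)) ∫_{-2*pi}^{2*pi} v(θ) sin(3*θ) dθ.
v is odd and sin(3*θ) is odd, so the integrand is even and b_6 = 1/pi ∫_0^{2*pi} v(θ) sin(3*θ) dθ.
Integrating by parts three times (tabular method), an antiderivative of (2*θ**3 + θ) sin(3*θ) is -2*θ**3*cos(3*θ)/3 + 2*θ**2*sin(3*θ)/3 + θ*cos(3*θ)/9 - sin(3*θ)/27; evaluating from 0 to 2*pi: ∫_{0}^{2*pi} (2*θ**3 + θ) sin(3*θ) dθ = (2*pi*(1 - 24*pi**2)/9) - (0) = 2*pi*(1 - 24*pi**2)/9.
Hence b_6 = (1/pi)·(2*pi*(1 - 24*pi**2)/9) = 2/9 - 16*pi**2/3.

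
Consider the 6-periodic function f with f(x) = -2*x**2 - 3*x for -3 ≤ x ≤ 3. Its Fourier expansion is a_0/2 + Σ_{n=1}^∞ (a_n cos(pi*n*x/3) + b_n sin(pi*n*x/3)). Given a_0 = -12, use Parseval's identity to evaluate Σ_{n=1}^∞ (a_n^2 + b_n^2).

Parseval: a_0^2/2 + Σ_{n≥1} (a_n^2+b_n^2) = 1/3 ∫_{-3}^{3} f(x)^2 dx = 918/5.
Subtract a_0^2/2 = 72: Σ (a_n^2+b_n^2) = 558/5.

558/5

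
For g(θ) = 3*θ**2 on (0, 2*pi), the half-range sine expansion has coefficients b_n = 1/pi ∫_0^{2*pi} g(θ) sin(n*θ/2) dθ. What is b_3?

-32/(9*pi) + 8*pi

b_3 = 1/pi ∫_0^{2*pi} (3*θ**2) sin(3*θ/2) dθ.
Integrating by parts twice (tabular method), an antiderivative of (3*θ**2) sin(3*θ/2) is -2*θ**2*cos(3*θ/2) + 8*θ*sin(3*θ/2)/3 + 16*cos(3*θ/2)/9; evaluating from 0 to 2*pi: ∫_{0}^{2*pi} (3*θ**2) sin(3*θ/2) dθ = (-16/9 + 8*pi**2) - (16/9) = -32/9 + 8*pi**2.
Hence b_3 = (1/pi)·(-32/9 + 8*pi**2) = -32/(9*pi) + 8*pi.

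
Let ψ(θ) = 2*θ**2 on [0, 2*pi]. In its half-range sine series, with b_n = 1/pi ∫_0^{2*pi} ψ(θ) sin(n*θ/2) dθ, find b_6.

-8*pi/3

b_6 = 1/pi ∫_0^{2*pi} (2*θ**2) sin(3*θ) dθ.
Integrating by parts twice (tabular method), an antiderivative of (2*θ**2) sin(3*θ) is -2*θ**2*cos(3*θ)/3 + 4*θ*sin(3*θ)/9 + 4*cos(3*θ)/27; evaluating from 0 to 2*pi: ∫_{0}^{2*pi} (2*θ**2) sin(3*θ) dθ = (4/27 - 8*pi**2/3) - (4/27) = -8*pi**2/3.
Hence b_6 = (1/pi)·(-8*pi**2/3) = -8*pi/3.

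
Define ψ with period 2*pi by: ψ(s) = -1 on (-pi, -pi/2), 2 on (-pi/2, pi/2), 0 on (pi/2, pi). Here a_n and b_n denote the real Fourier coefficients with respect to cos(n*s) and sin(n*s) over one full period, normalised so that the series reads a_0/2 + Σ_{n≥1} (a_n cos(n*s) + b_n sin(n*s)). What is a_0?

3/2

a_0 = 1/pi ∫_{-pi}^{pi} ψ(s) ds = 1/pi · (3*pi/2) = 3/2.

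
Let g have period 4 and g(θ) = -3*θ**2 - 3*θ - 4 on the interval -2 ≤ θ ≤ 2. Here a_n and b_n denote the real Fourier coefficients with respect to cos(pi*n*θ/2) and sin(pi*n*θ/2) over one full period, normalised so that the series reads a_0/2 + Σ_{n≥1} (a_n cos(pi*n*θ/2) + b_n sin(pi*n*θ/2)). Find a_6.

a_6 = 1/2 ∫_{-2}^{2} g(θ) cos(3*pi*θ) dθ.
Integrating by parts twice (tabular method), an antiderivative of (-3*θ**2 - 3*θ - 4) cos(3*pi*θ) is -θ**2*sin(3*pi*θ)/pi - θ*sin(3*pi*θ)/pi - 2*θ*cos(3*pi*θ)/(3*pi**2) - 4*sin(3*pi*θ)/(3*pi) + 2*sin(3*pi*θ)/(9*pi**3) - cos(3*pi*θ)/(3*pi**2); evaluating from -2 to 2: ∫_{-2}^{2} (-3*θ**2 - 3*θ - 4) cos(3*pi*θ) dθ = (-5/(3*pi**2)) - (pi**(-2)) = -8/(3*pi**2).
Hence a_6 = (1/2)·(-8/(3*pi**2)) = -4/(3*pi**2).

-4/(3*pi**2)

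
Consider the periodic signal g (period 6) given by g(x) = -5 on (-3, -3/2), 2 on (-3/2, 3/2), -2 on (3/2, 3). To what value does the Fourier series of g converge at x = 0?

g is continuous at x = 0 with value 2, so the series converges to 2 there.

2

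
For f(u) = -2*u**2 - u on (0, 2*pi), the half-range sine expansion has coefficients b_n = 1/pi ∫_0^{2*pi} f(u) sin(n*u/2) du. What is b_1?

-16*pi - 4 + 64/pi

b_1 = 1/pi ∫_0^{2*pi} (-2*u**2 - u) sin(u/2) du.
Integrating by parts twice (tabular method), an antiderivative of (-2*u**2 - u) sin(u/2) is 4*u**2*cos(u/2) - 16*u*sin(u/2) + 2*u*cos(u/2) - 4*sin(u/2) - 32*cos(u/2); evaluating from 0 to 2*pi: ∫_{0}^{2*pi} (-2*u**2 - u) sin(u/2) du = (-16*pi**2 - 4*pi + 32) - (-32) = -16*pi**2 - 4*pi + 64.
Hence b_1 = (1/pi)·(-16*pi**2 - 4*pi + 64) = -16*pi - 4 + 64/pi.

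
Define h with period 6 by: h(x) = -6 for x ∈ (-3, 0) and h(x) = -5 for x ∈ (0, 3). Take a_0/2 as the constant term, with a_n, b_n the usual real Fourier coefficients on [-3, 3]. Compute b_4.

b_4 = 1/3 ∫_{-3}^{3} h(x) sin(4*pi*x/3) dx.
Split the integral at the breakpoints.
Directly, an antiderivative of (-6) sin(4*pi*x/3) is 9*cos(4*pi*x/3)/(2*pi); evaluating from -3 to 0: ∫_{-3}^{0} (-6) sin(4*pi*x/3) dx = (9/(2*pi)) - (9/(2*pi)) = 0.
Directly, an antiderivative of (-5) sin(4*pi*x/3) is 15*cos(4*pi*x/3)/(4*pi); evaluating from 0 to 3: ∫_{0}^{3} (-5) sin(4*pi*x/3) dx = (15/(4*pi)) - (15/(4*pi)) = 0.
Summing the pieces and multiplying by (1/3) gives b_4 = 0.

0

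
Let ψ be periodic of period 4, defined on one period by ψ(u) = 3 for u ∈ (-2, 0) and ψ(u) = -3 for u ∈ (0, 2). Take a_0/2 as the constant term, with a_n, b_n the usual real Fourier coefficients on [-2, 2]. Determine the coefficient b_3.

b_3 = 1/2 ∫_{-2}^{2} ψ(u) sin(3*pi*u/2) du.
ψ is odd and sin(3*pi*u/2) is odd, so the integrand is even and b_3 = ∫_0^{2} ψ(u) sin(3*pi*u/2) du.
Directly, an antiderivative of (-3) sin(3*pi*u/2) is 2*cos(3*pi*u/2)/pi; evaluating from 0 to 2: ∫_{0}^{2} (-3) sin(3*pi*u/2) du = (-2/pi) - (2/pi) = -4/pi.
Hence b_3 = -4/pi.

-4/pi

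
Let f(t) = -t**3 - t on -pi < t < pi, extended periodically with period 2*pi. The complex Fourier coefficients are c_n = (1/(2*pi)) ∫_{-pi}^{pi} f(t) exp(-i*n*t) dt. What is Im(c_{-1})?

5 - pi**2

Since f is real-valued, Im(c_{-1}) = -(1/(2*pi)) ∫_{-pi}^{pi} f(t) sin(-t) dt = b_{1}/2.
f is odd and sin(-t) is odd, so the integrand is even: ∫_{-pi}^{pi} f(t) sin(-t) dt = 2∫_0^{pi} f(t) sin(-t) dt.
Integrating by parts three times (tabular method), an antiderivative of (-t**3 - t) sin(-t) is -t**3*cos(t) + 3*t**2*sin(t) + 5*t*cos(t) - 5*sin(t); evaluating from 0 to pi: ∫_{0}^{pi} (-t**3 - t) sin(-t) dt = (pi*(-5 + pi**2)) - (0) = pi*(-5 + pi**2).
So ∫_{-pi}^{pi} f(t) sin(-t) dt = 2*pi*(-5 + pi**2).
Hence Im(c_{-1}) = (-1/(2*pi))·(2*pi*(-5 + pi**2)) = 5 - pi**2.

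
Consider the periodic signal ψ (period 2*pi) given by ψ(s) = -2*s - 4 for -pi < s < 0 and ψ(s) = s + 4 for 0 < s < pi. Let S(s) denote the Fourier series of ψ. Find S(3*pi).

s = 3*pi differs from s = -pi by 2 full period(s), and the series is 2*pi-periodic.
At s = -pi the one-sided limits are ψ(-pi^-) = pi + 4 and ψ(-pi^+) = -4 + 2*pi.
By Dirichlet's theorem the series converges to their average, [(pi + 4) + (-4 + 2*pi)]/2 = 3*pi/2.

3*pi/2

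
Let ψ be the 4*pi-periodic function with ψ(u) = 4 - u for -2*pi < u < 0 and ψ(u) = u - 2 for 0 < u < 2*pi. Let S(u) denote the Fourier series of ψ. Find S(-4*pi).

u = -4*pi differs from u = 0 by -1 full period(s), and the series is 4*pi-periodic.
At u = 0 the one-sided limits are ψ(0^-) = 4 and ψ(0^+) = -2.
By Dirichlet's theorem the series converges to their average, [(4) + (-2)]/2 = 1.

1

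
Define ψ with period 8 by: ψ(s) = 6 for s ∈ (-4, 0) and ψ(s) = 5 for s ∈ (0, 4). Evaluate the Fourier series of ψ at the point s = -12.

s = -12 differs from s = -4 by -1 full period(s), and the series is 8-periodic.
At s = -4 the one-sided limits are ψ(-4^-) = 5 and ψ(-4^+) = 6.
By Dirichlet's theorem the series converges to their average, [(5) + (6)]/2 = 11/2.

11/2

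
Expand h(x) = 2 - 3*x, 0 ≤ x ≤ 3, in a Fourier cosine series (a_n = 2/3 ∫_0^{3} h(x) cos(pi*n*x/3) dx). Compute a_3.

4/pi**2

a_3 = 2/3 ∫_0^{3} (2 - 3*x) cos(pi*x) dx.
Integrating by parts (boundary term plus one more integral), an antiderivative of (2 - 3*x) cos(pi*x) is -3*x*sin(pi*x)/pi + 2*sin(pi*x)/pi - 3*cos(pi*x)/pi**2; evaluating from 0 to 3: ∫_{0}^{3} (2 - 3*x) cos(pi*x) dx = (3/pi**2) - (-3/pi**2) = 6/pi**2.
Hence a_3 = (2/3)·(6/pi**2) = 4/pi**2.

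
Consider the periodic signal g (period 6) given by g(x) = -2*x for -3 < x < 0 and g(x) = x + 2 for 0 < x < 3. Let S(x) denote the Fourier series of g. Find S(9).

11/2

x = 9 differs from x = -3 by 2 full period(s), and the series is 6-periodic.
At x = -3 the one-sided limits are g(-3^-) = 5 and g(-3^+) = 6.
By Dirichlet's theorem the series converges to their average, [(5) + (6)]/2 = 11/2.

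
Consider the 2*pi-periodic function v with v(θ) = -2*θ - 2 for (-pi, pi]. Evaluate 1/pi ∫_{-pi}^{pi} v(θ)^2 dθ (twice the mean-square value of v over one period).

8 + 8*pi**2/3

1/pi ∫_{-pi}^{pi} v(θ)^2 dθ = 1/pi · (8*pi*(3 + pi**2)/3) = 8 + 8*pi**2/3.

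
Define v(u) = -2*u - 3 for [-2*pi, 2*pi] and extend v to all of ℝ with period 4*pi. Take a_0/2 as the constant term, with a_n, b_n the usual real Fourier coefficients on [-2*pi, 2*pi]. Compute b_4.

b_4 = (1/(2*pi)) ∫_{-2*pi}^{2*pi} v(u) sin(2*u) du.
Integrating by parts (boundary term plus one more integral), an antiderivative of (-2*u - 3) sin(2*u) is u*cos(2*u) - sin(2*u)/2 + 3*cos(2*u)/2; evaluating from -2*pi to 2*pi: ∫_{-2*pi}^{2*pi} (-2*u - 3) sin(2*u) du = (3/2 + 2*pi) - (3/2 - 2*pi) = 4*pi.
Hence b_4 = (1/(2*pi))·(4*pi) = 2.

2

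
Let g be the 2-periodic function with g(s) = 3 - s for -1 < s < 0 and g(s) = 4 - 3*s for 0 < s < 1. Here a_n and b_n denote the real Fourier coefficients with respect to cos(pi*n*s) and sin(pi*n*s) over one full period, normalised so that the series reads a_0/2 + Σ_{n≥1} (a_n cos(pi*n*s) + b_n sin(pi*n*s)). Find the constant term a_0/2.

3

a_0 = ∫_{-1}^{1} g(s) ds = 6.
So the constant term a_0/2 = 3.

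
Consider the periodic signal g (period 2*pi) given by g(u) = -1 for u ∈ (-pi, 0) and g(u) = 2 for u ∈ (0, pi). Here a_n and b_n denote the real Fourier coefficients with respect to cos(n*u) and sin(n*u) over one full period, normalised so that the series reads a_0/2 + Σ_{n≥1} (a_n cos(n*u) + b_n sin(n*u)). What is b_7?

b_7 = 1/pi ∫_{-pi}^{pi} g(u) sin(7*u) du.
Split the integral at the breakpoints.
Directly, an antiderivative of (-1) sin(7*u) is cos(7*u)/7; evaluating from -pi to 0: ∫_{-pi}^{0} (-1) sin(7*u) du = (1/7) - (-1/7) = 2/7.
Directly, an antiderivative of (2) sin(7*u) is -2*cos(7*u)/7; evaluating from 0 to pi: ∫_{0}^{pi} (2) sin(7*u) du = (2/7) - (-2/7) = 4/7.
Summing the pieces and multiplying by (1/pi) gives b_7 = 6/(7*pi).

6/(7*pi)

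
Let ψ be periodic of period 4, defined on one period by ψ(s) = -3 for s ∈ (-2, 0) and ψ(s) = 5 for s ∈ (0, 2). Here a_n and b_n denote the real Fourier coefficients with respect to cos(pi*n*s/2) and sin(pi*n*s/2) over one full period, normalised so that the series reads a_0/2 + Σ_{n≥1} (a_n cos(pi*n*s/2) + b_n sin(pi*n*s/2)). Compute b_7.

16/(7*pi)

b_7 = 1/2 ∫_{-2}^{2} ψ(s) sin(7*pi*s/2) ds.
Split the integral at the breakpoints.
Directly, an antiderivative of (-3) sin(7*pi*s/2) is 6*cos(7*pi*s/2)/(7*pi); evaluating from -2 to 0: ∫_{-2}^{0} (-3) sin(7*pi*s/2) ds = (6/(7*pi)) - (-6/(7*pi)) = 12/(7*pi).
Directly, an antiderivative of (5) sin(7*pi*s/2) is -10*cos(7*pi*s/2)/(7*pi); evaluating from 0 to 2: ∫_{0}^{2} (5) sin(7*pi*s/2) ds = (10/(7*pi)) - (-10/(7*pi)) = 20/(7*pi).
Summing the pieces and multiplying by (1/2) gives b_7 = 16/(7*pi).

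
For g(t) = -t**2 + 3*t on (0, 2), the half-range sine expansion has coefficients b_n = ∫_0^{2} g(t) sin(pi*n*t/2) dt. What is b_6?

b_6 = ∫_0^{2} (-t**2 + 3*t) sin(3*pi*t) dt.
Integrating by parts twice (tabular method), an antiderivative of (-t**2 + 3*t) sin(3*pi*t) is t**2*cos(3*pi*t)/(3*pi) - 2*t*sin(3*pi*t)/(9*pi**2) - t*cos(3*pi*t)/pi + sin(3*pi*t)/(3*pi**2) - 2*cos(3*pi*t)/(27*pi**3); evaluating from 0 to 2: ∫_{0}^{2} (-t**2 + 3*t) sin(3*pi*t) dt = (2*(-9*pi**2 - 1)/(27*pi**3)) - (-2/(27*pi**3)) = -2/(3*pi).
Hence b_6 = -2/(3*pi).

-2/(3*pi)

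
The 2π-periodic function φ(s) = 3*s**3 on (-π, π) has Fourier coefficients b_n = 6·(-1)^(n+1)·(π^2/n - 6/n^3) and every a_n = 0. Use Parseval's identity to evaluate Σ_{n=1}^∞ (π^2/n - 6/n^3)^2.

pi**6/14

Parseval: Σ b_n^2 = (1/π) ∫_{-π}^{π} φ(s)^2 ds = 18*pi**6/7.
b_n^2 = 36·(π^2/n - 6/n^3)^2, so the sum equals (18*pi**6/7)/36 = pi**6/14.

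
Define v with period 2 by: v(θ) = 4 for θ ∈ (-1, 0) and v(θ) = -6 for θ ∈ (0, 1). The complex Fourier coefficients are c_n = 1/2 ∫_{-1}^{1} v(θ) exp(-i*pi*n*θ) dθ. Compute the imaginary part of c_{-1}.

-10/pi

Since v is real-valued, Im(c_{-1}) = -1/2 ∫_{-1}^{1} v(θ) sin(-pi*θ) dθ = b_{1}/2.
Split the integral at the breakpoints.
Directly, an antiderivative of (4) sin(-pi*θ) is 4*cos(pi*θ)/pi; evaluating from -1 to 0: ∫_{-1}^{0} (4) sin(-pi*θ) dθ = (4/pi) - (-4/pi) = 8/pi.
Directly, an antiderivative of (-6) sin(-pi*θ) is -6*cos(pi*θ)/pi; evaluating from 0 to 1: ∫_{0}^{1} (-6) sin(-pi*θ) dθ = (6/pi) - (-6/pi) = 12/pi.
So ∫_{-1}^{1} v(θ) sin(-pi*θ) dθ = 20/pi.
Hence Im(c_{-1}) = (-1/2)·(20/pi) = -10/pi.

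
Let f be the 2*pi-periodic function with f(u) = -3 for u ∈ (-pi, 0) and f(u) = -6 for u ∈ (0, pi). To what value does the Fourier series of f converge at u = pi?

-9/2

At u = pi the one-sided limits are f(pi^-) = -6 and f(pi^+) = -3.
By Dirichlet's theorem the series converges to their average, [(-6) + (-3)]/2 = -9/2.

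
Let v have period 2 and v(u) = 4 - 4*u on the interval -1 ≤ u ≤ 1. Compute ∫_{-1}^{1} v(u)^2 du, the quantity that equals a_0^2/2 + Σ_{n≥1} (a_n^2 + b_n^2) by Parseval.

∫_{-1}^{1} v(u)^2 du = 128/3.

128/3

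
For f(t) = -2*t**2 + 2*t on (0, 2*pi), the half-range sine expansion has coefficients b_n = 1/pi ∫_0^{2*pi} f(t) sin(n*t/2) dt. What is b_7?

b_7 = 1/pi ∫_0^{2*pi} (-2*t**2 + 2*t) sin(7*t/2) dt.
Integrating by parts twice (tabular method), an antiderivative of (-2*t**2 + 2*t) sin(7*t/2) is 4*t**2*cos(7*t/2)/7 - 16*t*sin(7*t/2)/49 - 4*t*cos(7*t/2)/7 + 8*sin(7*t/2)/49 - 32*cos(7*t/2)/343; evaluating from 0 to 2*pi: ∫_{0}^{2*pi} (-2*t**2 + 2*t) sin(7*t/2) dt = (-16*pi**2/7 + 32/343 + 8*pi/7) - (-32/343) = -16*pi**2/7 + 64/343 + 8*pi/7.
Hence b_7 = (1/pi)·(-16*pi**2/7 + 64/343 + 8*pi/7) = 8*(-98*pi**2 + 8 + 49*pi)/(343*pi).

8*(-98*pi**2 + 8 + 49*pi)/(343*pi)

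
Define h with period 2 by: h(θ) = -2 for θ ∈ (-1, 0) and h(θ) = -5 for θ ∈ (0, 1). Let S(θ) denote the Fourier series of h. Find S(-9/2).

θ = -9/2 differs from θ = -1/2 by -2 full period(s), and the series is 2-periodic.
h is continuous at θ = -1/2 with value -2, so the series converges to -2 there.

-2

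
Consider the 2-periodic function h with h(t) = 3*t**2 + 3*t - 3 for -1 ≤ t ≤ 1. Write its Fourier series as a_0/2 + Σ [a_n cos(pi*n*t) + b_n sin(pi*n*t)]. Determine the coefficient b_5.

6/(5*pi)

b_5 = ∫_{-1}^{1} h(t) sin(5*pi*t) dt.
Integrating by parts twice (tabular method), an antiderivative of (3*t**2 + 3*t - 3) sin(5*pi*t) is -3*t**2*cos(5*pi*t)/(5*pi) + 6*t*sin(5*pi*t)/(25*pi**2) - 3*t*cos(5*pi*t)/(5*pi) + 3*sin(5*pi*t)/(25*pi**2) + 6*cos(5*pi*t)/(125*pi**3) + 3*cos(5*pi*t)/(5*pi); evaluating from -1 to 1: ∫_{-1}^{1} (3*t**2 + 3*t - 3) sin(5*pi*t) dt = (3*(-2 + 25*pi**2)/(125*pi**3)) - (3*(-25*pi**2 - 2)/(125*pi**3)) = 6/(5*pi).
Hence b_5 = 6/(5*pi).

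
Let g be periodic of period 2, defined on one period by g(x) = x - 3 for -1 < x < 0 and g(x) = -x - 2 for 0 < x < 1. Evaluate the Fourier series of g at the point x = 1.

-7/2

x = 1 differs from x = -1 by 1 full period(s), and the series is 2-periodic.
At x = -1 the one-sided limits are g(-1^-) = -3 and g(-1^+) = -4.
By Dirichlet's theorem the series converges to their average, [(-3) + (-4)]/2 = -7/2.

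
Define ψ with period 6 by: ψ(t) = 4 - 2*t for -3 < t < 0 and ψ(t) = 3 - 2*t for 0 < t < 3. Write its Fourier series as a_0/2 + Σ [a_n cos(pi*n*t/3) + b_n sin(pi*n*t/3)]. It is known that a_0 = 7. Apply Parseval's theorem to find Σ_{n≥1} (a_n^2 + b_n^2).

Parseval: a_0^2/2 + Σ_{n≥1} (a_n^2+b_n^2) = 1/3 ∫_{-3}^{3} ψ(t)^2 dt = 55.
Subtract a_0^2/2 = 49/2: Σ (a_n^2+b_n^2) = 61/2.

61/2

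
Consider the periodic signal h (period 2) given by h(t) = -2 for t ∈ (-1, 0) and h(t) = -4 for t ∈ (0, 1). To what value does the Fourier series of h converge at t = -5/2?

t = -5/2 differs from t = -1/2 by -1 full period(s), and the series is 2-periodic.
h is continuous at t = -1/2 with value -2, so the series converges to -2 there.

-2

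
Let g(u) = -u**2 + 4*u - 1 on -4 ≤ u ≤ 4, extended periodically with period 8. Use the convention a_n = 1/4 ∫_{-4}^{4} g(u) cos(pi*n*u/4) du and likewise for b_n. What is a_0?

a_0 = 1/4 ∫_{-4}^{4} g(u) du = 1/4 · (-152/3) = -38/3.

-38/3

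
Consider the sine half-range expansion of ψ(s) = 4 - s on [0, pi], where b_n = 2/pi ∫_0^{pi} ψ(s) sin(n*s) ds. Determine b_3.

2*(8 - pi)/(3*pi)

b_3 = 2/pi ∫_0^{pi} (4 - s) sin(3*s) ds.
Integrating by parts (boundary term plus one more integral), an antiderivative of (4 - s) sin(3*s) is s*cos(3*s)/3 - sin(3*s)/9 - 4*cos(3*s)/3; evaluating from 0 to pi: ∫_{0}^{pi} (4 - s) sin(3*s) ds = (4/3 - pi/3) - (-4/3) = 8/3 - pi/3.
Hence b_3 = (2/pi)·(8/3 - pi/3) = 2*(8 - pi)/(3*pi).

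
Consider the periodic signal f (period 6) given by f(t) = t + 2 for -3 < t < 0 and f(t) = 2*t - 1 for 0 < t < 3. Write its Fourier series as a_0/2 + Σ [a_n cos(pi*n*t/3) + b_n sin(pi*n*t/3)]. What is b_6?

-3/(2*pi)

b_6 = 1/3 ∫_{-3}^{3} f(t) sin(2*pi*t) dt.
Split the integral at the breakpoints.
Integrating by parts (boundary term plus one more integral), an antiderivative of (t + 2) sin(2*pi*t) is -t*cos(2*pi*t)/(2*pi) + sin(2*pi*t)/(4*pi**2) - cos(2*pi*t)/pi; evaluating from -3 to 0: ∫_{-3}^{0} (t + 2) sin(2*pi*t) dt = (-1/pi) - (1/(2*pi)) = -3/(2*pi).
Integrating by parts (boundary term plus one more integral), an antiderivative of (2*t - 1) sin(2*pi*t) is -t*cos(2*pi*t)/pi + sin(2*pi*t)/(2*pi**2) + cos(2*pi*t)/(2*pi); evaluating from 0 to 3: ∫_{0}^{3} (2*t - 1) sin(2*pi*t) dt = (-5/(2*pi)) - (1/(2*pi)) = -3/pi.
Summing the pieces and multiplying by (1/3) gives b_6 = -3/(2*pi).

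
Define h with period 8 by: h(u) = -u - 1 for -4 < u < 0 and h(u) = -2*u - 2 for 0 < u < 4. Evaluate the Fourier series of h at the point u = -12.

-7/2

u = -12 differs from u = 4 by -2 full period(s), and the series is 8-periodic.
At u = 4 the one-sided limits are h(4^-) = -10 and h(4^+) = 3.
By Dirichlet's theorem the series converges to their average, [(-10) + (3)]/2 = -7/2.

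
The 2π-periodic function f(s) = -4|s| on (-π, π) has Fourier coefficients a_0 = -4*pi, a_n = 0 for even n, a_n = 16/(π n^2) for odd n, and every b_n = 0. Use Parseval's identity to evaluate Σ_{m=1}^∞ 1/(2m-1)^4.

Parseval: a_0^2/2 + Σ a_n^2 = (1/π) ∫_{-π}^{π} f(s)^2 ds = 32*pi**2/3.
Subtract a_0^2/2 = 8*pi**2: Σ a_n^2 = 8*pi**2/3.
Only odd n contribute, with a_n^2 = 256/(π^2 n^4), so Σ_{m≥1} 1/(2m-1)^4 = π^2·(8*pi**2/3)/256 = pi**4/96.

pi**4/96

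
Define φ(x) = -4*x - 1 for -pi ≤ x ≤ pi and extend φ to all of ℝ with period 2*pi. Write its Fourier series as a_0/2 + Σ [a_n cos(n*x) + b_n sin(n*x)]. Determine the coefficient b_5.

-8/5

b_5 = 1/pi ∫_{-pi}^{pi} φ(x) sin(5*x) dx.
Integrating by parts (boundary term plus one more integral), an antiderivative of (-4*x - 1) sin(5*x) is 4*x*cos(5*x)/5 - 4*sin(5*x)/25 + cos(5*x)/5; evaluating from -pi to pi: ∫_{-pi}^{pi} (-4*x - 1) sin(5*x) dx = (-4*pi/5 - 1/5) - (-1/5 + 4*pi/5) = -8*pi/5.
Hence b_5 = (1/pi)·(-8*pi/5) = -8/5.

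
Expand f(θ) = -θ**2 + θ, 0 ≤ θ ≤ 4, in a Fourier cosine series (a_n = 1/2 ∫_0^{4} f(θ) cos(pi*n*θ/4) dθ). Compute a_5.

a_5 = 1/2 ∫_0^{4} (-θ**2 + θ) cos(5*pi*θ/4) dθ.
Integrating by parts twice (tabular method), an antiderivative of (-θ**2 + θ) cos(5*pi*θ/4) is -4*θ**2*sin(5*pi*θ/4)/(5*pi) + 4*θ*sin(5*pi*θ/4)/(5*pi) - 32*θ*cos(5*pi*θ/4)/(25*pi**2) + 128*sin(5*pi*θ/4)/(125*pi**3) + 16*cos(5*pi*θ/4)/(25*pi**2); evaluating from 0 to 4: ∫_{0}^{4} (-θ**2 + θ) cos(5*pi*θ/4) dθ = (112/(25*pi**2)) - (16/(25*pi**2)) = 96/(25*pi**2).
Hence a_5 = (1/2)·(96/(25*pi**2)) = 48/(25*pi**2).

48/(25*pi**2)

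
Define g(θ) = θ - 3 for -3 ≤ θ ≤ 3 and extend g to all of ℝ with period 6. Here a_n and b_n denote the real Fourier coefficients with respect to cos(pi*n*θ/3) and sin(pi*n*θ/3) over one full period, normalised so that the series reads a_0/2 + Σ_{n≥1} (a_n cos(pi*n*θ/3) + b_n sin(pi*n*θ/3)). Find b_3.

2/pi

b_3 = 1/3 ∫_{-3}^{3} g(θ) sin(pi*θ) dθ.
Integrating by parts (boundary term plus one more integral), an antiderivative of (θ - 3) sin(pi*θ) is -θ*cos(pi*θ)/pi + sin(pi*θ)/pi**2 + 3*cos(pi*θ)/pi; evaluating from -3 to 3: ∫_{-3}^{3} (θ - 3) sin(pi*θ) dθ = (0) - (-6/pi) = 6/pi.
Hence b_3 = (1/3)·(6/pi) = 2/pi.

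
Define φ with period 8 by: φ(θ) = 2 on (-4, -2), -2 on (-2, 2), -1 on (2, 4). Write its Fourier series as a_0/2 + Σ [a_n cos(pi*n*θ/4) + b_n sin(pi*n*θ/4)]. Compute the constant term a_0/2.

-3/4

a_0 = 1/4 ∫_{-4}^{4} φ(θ) dθ = 1/4 · (-6) = -3/2.
So the constant term a_0/2 = -3/4.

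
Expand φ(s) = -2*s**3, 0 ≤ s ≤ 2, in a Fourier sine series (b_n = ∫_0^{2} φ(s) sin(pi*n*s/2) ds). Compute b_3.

32*(2 - 3*pi**2)/(9*pi**3)

b_3 = ∫_0^{2} (-2*s**3) sin(3*pi*s/2) ds.
Integrating by parts three times (tabular method), an antiderivative of (-2*s**3) sin(3*pi*s/2) is 4*s**3*cos(3*pi*s/2)/(3*pi) - 8*s**2*sin(3*pi*s/2)/(3*pi**2) - 32*s*cos(3*pi*s/2)/(9*pi**3) + 64*sin(3*pi*s/2)/(27*pi**4); evaluating from 0 to 2: ∫_{0}^{2} (-2*s**3) sin(3*pi*s/2) ds = (32*(2 - 3*pi**2)/(9*pi**3)) - (0) = 32*(2 - 3*pi**2)/(9*pi**3).
Hence b_3 = 32*(2 - 3*pi**2)/(9*pi**3).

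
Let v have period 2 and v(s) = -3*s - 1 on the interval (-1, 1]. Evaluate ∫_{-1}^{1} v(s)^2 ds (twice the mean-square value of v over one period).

8

∫_{-1}^{1} v(s)^2 ds = 8.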